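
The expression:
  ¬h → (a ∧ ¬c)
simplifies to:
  h ∨ (a ∧ ¬c)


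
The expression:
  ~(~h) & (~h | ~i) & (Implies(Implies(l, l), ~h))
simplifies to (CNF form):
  False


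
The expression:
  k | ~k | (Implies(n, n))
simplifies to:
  True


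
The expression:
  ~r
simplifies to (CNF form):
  ~r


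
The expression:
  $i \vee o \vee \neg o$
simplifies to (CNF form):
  $\text{True}$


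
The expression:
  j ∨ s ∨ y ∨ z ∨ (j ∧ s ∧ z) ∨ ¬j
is always true.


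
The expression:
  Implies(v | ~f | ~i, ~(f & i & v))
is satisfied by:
  {v: False, i: False, f: False}
  {f: True, v: False, i: False}
  {i: True, v: False, f: False}
  {f: True, i: True, v: False}
  {v: True, f: False, i: False}
  {f: True, v: True, i: False}
  {i: True, v: True, f: False}


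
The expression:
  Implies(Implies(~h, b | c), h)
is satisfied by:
  {h: True, c: False, b: False}
  {b: True, h: True, c: False}
  {h: True, c: True, b: False}
  {b: True, h: True, c: True}
  {b: False, c: False, h: False}


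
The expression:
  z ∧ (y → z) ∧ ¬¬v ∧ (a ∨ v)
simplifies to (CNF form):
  v ∧ z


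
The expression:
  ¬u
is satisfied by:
  {u: False}


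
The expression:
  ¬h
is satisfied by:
  {h: False}


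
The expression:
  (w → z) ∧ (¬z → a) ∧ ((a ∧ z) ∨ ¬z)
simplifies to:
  a ∧ (z ∨ ¬w)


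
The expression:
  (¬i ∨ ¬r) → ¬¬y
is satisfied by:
  {i: True, y: True, r: True}
  {i: True, y: True, r: False}
  {y: True, r: True, i: False}
  {y: True, r: False, i: False}
  {i: True, r: True, y: False}


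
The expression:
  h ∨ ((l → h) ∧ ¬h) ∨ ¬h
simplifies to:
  True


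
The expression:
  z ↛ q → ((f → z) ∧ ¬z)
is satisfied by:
  {q: True, z: False}
  {z: False, q: False}
  {z: True, q: True}


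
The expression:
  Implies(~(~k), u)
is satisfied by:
  {u: True, k: False}
  {k: False, u: False}
  {k: True, u: True}


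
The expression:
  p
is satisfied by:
  {p: True}


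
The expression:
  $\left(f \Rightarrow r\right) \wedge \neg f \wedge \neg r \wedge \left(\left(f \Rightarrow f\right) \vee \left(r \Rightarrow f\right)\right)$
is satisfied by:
  {r: False, f: False}


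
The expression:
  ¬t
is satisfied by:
  {t: False}


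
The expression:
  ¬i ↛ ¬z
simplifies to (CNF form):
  z ∧ ¬i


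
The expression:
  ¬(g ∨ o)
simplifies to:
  ¬g ∧ ¬o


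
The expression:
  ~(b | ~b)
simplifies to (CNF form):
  False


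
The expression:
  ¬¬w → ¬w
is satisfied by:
  {w: False}


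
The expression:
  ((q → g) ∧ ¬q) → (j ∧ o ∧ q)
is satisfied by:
  {q: True}


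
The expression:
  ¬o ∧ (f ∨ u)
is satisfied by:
  {u: True, f: True, o: False}
  {u: True, o: False, f: False}
  {f: True, o: False, u: False}


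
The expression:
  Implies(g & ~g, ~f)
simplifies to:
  True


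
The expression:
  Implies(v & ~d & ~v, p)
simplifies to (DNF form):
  True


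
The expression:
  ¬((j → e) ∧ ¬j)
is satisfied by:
  {j: True}


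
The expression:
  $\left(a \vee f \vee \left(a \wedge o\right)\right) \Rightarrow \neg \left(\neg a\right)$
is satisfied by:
  {a: True, f: False}
  {f: False, a: False}
  {f: True, a: True}


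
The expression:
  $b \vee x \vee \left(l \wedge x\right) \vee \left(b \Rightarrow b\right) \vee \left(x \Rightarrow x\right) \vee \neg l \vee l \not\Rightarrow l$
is always true.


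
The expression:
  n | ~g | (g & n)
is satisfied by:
  {n: True, g: False}
  {g: False, n: False}
  {g: True, n: True}


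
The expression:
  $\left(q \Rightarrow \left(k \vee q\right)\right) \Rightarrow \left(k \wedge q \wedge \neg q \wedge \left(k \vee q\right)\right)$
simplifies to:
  $\text{False}$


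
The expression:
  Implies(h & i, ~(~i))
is always true.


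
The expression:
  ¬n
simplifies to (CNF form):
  ¬n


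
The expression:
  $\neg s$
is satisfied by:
  {s: False}


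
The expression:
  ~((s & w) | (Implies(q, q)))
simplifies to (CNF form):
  False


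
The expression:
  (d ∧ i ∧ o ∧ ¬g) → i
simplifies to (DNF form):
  True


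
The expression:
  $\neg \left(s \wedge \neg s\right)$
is always true.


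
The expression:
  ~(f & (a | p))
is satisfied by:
  {p: False, f: False, a: False}
  {a: True, p: False, f: False}
  {p: True, a: False, f: False}
  {a: True, p: True, f: False}
  {f: True, a: False, p: False}


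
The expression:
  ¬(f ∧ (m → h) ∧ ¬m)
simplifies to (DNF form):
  m ∨ ¬f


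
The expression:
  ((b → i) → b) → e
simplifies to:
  e ∨ ¬b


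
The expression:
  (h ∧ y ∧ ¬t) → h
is always true.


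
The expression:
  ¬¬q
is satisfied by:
  {q: True}


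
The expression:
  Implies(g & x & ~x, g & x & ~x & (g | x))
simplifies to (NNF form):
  True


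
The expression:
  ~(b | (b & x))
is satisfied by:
  {b: False}


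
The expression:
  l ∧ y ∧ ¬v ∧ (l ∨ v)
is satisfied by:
  {y: True, l: True, v: False}


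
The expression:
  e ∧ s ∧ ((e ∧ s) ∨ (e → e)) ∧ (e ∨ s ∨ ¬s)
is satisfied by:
  {e: True, s: True}


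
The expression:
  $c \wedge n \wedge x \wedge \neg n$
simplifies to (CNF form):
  $\text{False}$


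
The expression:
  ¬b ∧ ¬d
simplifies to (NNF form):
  ¬b ∧ ¬d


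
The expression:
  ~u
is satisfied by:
  {u: False}


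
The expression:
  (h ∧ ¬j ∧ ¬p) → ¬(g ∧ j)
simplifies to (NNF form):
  True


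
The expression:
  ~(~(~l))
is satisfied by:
  {l: False}


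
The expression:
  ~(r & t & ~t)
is always true.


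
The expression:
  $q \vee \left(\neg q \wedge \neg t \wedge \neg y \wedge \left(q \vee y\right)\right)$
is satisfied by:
  {q: True}


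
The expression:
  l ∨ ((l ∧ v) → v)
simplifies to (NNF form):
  True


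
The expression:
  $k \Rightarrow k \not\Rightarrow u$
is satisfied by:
  {u: False, k: False}
  {k: True, u: False}
  {u: True, k: False}


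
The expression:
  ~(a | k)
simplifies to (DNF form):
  ~a & ~k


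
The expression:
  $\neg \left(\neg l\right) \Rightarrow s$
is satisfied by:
  {s: True, l: False}
  {l: False, s: False}
  {l: True, s: True}


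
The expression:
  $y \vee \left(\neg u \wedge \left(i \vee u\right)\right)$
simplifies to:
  $y \vee \left(i \wedge \neg u\right)$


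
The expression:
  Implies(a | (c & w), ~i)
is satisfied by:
  {w: False, c: False, i: False, a: False}
  {c: True, a: False, w: False, i: False}
  {w: True, a: False, c: False, i: False}
  {c: True, w: True, a: False, i: False}
  {a: True, w: False, c: False, i: False}
  {a: True, c: True, w: False, i: False}
  {a: True, w: True, c: False, i: False}
  {a: True, c: True, w: True, i: False}
  {i: True, a: False, w: False, c: False}
  {i: True, c: True, a: False, w: False}
  {i: True, w: True, a: False, c: False}


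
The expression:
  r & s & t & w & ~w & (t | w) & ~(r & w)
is never true.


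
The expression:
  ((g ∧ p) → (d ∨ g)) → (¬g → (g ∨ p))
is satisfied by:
  {g: True, p: True}
  {g: True, p: False}
  {p: True, g: False}


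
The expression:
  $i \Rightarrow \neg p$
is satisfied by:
  {p: False, i: False}
  {i: True, p: False}
  {p: True, i: False}


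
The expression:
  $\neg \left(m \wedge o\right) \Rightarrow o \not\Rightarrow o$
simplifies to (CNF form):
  $m \wedge o$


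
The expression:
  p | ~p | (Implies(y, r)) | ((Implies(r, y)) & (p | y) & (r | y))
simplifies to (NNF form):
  True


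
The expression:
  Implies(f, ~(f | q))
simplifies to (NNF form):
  ~f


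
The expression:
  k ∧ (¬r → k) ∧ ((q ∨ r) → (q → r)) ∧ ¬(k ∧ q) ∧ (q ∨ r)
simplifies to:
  k ∧ r ∧ ¬q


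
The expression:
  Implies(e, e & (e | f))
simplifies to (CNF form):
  True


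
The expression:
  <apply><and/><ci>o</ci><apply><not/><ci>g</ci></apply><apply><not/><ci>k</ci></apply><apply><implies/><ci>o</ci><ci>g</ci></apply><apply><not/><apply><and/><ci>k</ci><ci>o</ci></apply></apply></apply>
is never true.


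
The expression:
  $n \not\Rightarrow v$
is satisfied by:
  {n: True, v: False}


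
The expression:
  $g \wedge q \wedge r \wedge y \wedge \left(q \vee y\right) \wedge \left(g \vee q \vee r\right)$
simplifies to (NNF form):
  $g \wedge q \wedge r \wedge y$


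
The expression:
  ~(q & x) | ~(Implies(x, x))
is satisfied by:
  {q: False, x: False}
  {x: True, q: False}
  {q: True, x: False}


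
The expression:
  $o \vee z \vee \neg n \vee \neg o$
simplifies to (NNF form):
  $\text{True}$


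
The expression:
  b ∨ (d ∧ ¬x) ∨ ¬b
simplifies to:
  True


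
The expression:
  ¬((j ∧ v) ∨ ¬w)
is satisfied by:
  {w: True, v: False, j: False}
  {j: True, w: True, v: False}
  {v: True, w: True, j: False}


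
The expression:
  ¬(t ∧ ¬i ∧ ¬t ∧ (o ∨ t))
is always true.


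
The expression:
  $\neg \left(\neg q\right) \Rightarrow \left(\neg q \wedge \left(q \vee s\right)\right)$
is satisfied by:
  {q: False}


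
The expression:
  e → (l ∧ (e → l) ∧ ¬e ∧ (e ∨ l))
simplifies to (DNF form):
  ¬e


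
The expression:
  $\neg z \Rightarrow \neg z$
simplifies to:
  $\text{True}$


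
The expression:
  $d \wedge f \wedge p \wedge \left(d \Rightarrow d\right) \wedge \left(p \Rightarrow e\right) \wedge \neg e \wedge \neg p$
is never true.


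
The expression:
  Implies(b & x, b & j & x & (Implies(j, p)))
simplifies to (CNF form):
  (j | ~b | ~x) & (p | ~b | ~x)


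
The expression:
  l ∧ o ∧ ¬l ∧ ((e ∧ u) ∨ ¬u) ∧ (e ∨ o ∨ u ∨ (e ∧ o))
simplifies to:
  False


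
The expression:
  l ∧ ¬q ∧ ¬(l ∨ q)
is never true.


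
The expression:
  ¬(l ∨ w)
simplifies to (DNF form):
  ¬l ∧ ¬w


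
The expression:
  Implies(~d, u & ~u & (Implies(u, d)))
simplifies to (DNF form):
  d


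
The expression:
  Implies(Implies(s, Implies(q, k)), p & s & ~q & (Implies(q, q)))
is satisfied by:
  {p: True, s: True, k: False, q: False}
  {q: True, p: True, s: True, k: False}
  {q: True, s: True, k: False, p: False}
  {p: True, k: True, s: True, q: False}


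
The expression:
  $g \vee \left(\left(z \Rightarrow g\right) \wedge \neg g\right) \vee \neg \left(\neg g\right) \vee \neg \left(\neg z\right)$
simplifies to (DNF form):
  $\text{True}$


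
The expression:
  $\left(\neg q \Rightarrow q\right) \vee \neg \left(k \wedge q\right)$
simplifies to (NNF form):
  $\text{True}$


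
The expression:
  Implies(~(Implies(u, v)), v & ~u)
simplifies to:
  v | ~u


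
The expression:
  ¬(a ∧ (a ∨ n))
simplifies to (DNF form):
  ¬a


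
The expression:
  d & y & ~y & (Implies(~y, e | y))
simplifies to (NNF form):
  False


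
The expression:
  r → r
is always true.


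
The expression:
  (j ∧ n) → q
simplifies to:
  q ∨ ¬j ∨ ¬n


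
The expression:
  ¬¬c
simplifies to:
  c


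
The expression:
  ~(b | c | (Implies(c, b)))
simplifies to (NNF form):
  False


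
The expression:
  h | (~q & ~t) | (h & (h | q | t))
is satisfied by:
  {h: True, q: False, t: False}
  {t: True, h: True, q: False}
  {h: True, q: True, t: False}
  {t: True, h: True, q: True}
  {t: False, q: False, h: False}


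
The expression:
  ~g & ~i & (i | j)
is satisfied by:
  {j: True, g: False, i: False}


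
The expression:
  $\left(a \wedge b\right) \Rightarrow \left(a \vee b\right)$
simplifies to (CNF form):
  $\text{True}$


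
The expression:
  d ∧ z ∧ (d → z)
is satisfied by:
  {z: True, d: True}


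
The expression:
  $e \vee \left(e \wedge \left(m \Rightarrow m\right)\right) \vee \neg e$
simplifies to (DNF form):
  $\text{True}$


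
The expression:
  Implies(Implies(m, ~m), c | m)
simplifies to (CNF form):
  c | m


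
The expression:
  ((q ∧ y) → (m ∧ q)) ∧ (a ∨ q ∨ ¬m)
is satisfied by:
  {a: True, y: False, m: False, q: False}
  {a: False, y: False, m: False, q: False}
  {a: True, y: True, m: False, q: False}
  {y: True, a: False, m: False, q: False}
  {a: True, q: True, y: False, m: False}
  {q: True, a: False, y: False, m: False}
  {m: True, a: True, q: False, y: False}
  {m: True, a: True, y: True, q: False}
  {m: True, a: True, q: True, y: False}
  {m: True, q: True, a: False, y: False}
  {a: True, m: True, y: True, q: True}
  {m: True, y: True, q: True, a: False}


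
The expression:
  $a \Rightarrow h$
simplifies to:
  $h \vee \neg a$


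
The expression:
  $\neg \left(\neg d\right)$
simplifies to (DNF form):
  $d$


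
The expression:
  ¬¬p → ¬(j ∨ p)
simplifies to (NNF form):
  ¬p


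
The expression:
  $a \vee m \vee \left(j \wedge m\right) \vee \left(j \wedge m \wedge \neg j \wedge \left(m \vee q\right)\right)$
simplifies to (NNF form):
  $a \vee m$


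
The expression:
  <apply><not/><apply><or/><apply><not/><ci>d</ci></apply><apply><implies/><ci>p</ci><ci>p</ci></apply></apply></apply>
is never true.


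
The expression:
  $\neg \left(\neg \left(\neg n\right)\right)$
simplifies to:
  $\neg n$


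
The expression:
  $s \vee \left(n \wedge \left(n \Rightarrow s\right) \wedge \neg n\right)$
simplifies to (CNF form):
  $s$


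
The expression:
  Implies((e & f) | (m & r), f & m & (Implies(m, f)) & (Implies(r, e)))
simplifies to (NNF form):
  (m & ~r) | (e & f & m) | (~e & ~m) | (~f & ~m)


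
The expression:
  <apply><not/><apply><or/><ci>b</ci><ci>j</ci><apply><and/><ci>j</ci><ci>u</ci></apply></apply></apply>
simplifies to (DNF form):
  <apply><and/><apply><not/><ci>b</ci></apply><apply><not/><ci>j</ci></apply></apply>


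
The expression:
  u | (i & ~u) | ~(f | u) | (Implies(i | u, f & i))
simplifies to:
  True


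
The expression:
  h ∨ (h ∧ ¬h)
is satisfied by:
  {h: True}


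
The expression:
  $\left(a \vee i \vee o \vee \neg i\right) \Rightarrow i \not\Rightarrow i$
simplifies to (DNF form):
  $\text{False}$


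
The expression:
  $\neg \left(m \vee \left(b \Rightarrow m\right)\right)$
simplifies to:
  $b \wedge \neg m$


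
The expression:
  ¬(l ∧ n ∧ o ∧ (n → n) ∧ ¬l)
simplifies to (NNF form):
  True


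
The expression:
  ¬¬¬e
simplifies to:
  ¬e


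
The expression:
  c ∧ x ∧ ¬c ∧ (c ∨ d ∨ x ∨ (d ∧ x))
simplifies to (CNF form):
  False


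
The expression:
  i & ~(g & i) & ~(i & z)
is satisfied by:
  {i: True, g: False, z: False}


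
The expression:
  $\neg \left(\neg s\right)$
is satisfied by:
  {s: True}


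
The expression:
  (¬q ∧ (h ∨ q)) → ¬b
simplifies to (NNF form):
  q ∨ ¬b ∨ ¬h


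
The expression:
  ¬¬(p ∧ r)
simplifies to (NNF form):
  p ∧ r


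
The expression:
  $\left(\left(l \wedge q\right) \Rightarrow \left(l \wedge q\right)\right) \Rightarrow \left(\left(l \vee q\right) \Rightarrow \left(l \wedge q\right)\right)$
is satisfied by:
  {l: False, q: False}
  {q: True, l: True}


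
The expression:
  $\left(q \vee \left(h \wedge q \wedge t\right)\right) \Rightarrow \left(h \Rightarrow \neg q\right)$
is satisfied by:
  {h: False, q: False}
  {q: True, h: False}
  {h: True, q: False}


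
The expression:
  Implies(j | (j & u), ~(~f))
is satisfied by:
  {f: True, j: False}
  {j: False, f: False}
  {j: True, f: True}


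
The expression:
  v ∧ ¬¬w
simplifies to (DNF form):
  v ∧ w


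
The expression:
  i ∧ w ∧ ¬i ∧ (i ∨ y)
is never true.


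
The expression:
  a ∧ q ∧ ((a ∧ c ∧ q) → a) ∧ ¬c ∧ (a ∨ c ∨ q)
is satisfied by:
  {a: True, q: True, c: False}


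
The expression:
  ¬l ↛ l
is always true.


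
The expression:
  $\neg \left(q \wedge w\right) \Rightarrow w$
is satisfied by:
  {w: True}


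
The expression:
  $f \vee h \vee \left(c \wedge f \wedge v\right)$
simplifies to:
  $f \vee h$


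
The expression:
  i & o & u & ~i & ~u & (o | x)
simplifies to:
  False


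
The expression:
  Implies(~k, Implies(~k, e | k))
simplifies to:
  e | k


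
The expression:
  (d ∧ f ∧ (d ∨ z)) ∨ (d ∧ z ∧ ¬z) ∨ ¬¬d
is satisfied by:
  {d: True}


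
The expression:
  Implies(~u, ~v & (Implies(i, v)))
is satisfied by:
  {u: True, v: False, i: False}
  {i: True, u: True, v: False}
  {u: True, v: True, i: False}
  {i: True, u: True, v: True}
  {i: False, v: False, u: False}


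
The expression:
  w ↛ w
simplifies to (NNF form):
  False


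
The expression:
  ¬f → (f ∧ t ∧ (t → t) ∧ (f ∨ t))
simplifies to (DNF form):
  f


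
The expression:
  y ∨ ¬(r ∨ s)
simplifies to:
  y ∨ (¬r ∧ ¬s)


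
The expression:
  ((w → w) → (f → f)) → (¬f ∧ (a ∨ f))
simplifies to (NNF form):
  a ∧ ¬f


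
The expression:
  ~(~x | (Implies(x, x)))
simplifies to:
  False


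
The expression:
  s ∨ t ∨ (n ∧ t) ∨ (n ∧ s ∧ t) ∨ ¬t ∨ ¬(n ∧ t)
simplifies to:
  True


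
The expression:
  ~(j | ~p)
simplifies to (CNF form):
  p & ~j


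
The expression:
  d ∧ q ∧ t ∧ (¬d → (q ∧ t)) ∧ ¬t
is never true.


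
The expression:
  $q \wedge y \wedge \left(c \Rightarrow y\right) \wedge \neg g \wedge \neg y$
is never true.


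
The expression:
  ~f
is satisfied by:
  {f: False}


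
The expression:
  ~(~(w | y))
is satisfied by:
  {y: True, w: True}
  {y: True, w: False}
  {w: True, y: False}


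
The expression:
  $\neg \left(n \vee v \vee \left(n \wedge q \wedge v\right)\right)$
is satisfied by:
  {n: False, v: False}


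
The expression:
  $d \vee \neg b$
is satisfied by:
  {d: True, b: False}
  {b: False, d: False}
  {b: True, d: True}


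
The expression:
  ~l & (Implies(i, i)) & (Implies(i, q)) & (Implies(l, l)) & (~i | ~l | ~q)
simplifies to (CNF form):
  ~l & (q | ~i)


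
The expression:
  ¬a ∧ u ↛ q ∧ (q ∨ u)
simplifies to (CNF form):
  u ∧ ¬a ∧ ¬q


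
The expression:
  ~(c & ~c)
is always true.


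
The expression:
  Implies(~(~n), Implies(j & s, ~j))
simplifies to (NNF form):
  ~j | ~n | ~s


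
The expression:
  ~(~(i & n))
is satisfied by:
  {i: True, n: True}


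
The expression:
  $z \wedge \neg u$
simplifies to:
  $z \wedge \neg u$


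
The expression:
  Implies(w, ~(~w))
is always true.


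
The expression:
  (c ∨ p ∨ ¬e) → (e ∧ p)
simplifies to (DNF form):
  (e ∧ p) ∨ (e ∧ ¬c)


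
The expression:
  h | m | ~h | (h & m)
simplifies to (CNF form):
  True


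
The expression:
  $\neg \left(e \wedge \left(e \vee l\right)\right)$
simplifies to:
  $\neg e$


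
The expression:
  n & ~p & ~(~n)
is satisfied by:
  {n: True, p: False}


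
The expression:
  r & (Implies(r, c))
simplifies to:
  c & r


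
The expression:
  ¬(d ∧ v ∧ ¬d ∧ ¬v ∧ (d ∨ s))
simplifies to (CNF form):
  True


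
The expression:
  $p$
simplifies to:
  $p$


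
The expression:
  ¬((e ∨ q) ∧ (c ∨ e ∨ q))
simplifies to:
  ¬e ∧ ¬q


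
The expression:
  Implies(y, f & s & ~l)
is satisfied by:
  {s: True, f: True, y: False, l: False}
  {s: True, f: False, y: False, l: False}
  {f: True, l: False, s: False, y: False}
  {l: False, f: False, s: False, y: False}
  {l: True, s: True, f: True, y: False}
  {l: True, s: True, f: False, y: False}
  {l: True, f: True, s: False, y: False}
  {l: True, f: False, s: False, y: False}
  {y: True, s: True, f: True, l: False}


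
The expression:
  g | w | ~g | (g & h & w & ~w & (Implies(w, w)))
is always true.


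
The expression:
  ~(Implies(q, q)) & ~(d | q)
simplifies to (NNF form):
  False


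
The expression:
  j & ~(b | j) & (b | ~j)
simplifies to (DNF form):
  False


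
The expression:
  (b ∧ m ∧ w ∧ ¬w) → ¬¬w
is always true.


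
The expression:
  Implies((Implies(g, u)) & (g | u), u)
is always true.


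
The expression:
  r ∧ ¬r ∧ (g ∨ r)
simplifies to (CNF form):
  False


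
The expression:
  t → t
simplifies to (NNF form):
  True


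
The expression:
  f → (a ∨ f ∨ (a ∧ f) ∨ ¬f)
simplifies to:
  True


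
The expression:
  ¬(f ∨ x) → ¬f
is always true.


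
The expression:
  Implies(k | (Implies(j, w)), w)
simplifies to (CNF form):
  (j | w) & (w | ~k)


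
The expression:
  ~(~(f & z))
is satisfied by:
  {z: True, f: True}


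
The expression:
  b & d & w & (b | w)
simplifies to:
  b & d & w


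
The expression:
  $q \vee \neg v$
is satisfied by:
  {q: True, v: False}
  {v: False, q: False}
  {v: True, q: True}


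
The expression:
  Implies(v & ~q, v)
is always true.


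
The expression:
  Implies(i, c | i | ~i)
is always true.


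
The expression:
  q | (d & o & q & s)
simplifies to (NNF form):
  q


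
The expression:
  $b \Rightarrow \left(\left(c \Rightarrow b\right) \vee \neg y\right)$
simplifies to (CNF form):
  $\text{True}$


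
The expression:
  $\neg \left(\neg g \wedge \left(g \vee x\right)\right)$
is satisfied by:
  {g: True, x: False}
  {x: False, g: False}
  {x: True, g: True}


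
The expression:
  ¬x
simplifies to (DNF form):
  ¬x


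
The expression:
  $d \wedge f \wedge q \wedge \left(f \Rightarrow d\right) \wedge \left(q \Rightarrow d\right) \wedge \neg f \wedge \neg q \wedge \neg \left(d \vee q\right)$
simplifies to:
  $\text{False}$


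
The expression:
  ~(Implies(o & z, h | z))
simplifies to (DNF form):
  False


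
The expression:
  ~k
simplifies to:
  ~k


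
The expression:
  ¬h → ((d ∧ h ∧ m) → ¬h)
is always true.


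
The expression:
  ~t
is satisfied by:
  {t: False}


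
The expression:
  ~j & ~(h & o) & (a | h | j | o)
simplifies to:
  ~j & (a | h | o) & (~h | ~o)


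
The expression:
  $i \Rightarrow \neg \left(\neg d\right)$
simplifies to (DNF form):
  $d \vee \neg i$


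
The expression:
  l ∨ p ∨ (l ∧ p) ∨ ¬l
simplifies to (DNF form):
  True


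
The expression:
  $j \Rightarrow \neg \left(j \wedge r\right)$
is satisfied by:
  {r: False, j: False}
  {j: True, r: False}
  {r: True, j: False}


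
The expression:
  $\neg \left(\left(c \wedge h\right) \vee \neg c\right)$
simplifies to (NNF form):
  $c \wedge \neg h$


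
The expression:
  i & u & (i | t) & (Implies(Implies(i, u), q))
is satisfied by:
  {i: True, u: True, q: True}


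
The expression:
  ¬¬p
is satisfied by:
  {p: True}


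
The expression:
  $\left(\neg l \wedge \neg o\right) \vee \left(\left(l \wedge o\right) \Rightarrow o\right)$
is always true.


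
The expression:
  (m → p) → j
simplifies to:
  j ∨ (m ∧ ¬p)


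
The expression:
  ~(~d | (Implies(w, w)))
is never true.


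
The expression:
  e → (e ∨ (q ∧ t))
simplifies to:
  True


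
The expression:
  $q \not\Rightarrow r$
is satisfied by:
  {q: True, r: False}


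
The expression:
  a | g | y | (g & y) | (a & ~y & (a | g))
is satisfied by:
  {a: True, y: True, g: True}
  {a: True, y: True, g: False}
  {a: True, g: True, y: False}
  {a: True, g: False, y: False}
  {y: True, g: True, a: False}
  {y: True, g: False, a: False}
  {g: True, y: False, a: False}


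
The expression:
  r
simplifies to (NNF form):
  r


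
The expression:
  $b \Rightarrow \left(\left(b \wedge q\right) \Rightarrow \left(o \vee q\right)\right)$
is always true.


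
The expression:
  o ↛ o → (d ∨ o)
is always true.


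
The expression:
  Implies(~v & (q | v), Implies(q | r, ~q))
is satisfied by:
  {v: True, q: False}
  {q: False, v: False}
  {q: True, v: True}


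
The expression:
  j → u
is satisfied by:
  {u: True, j: False}
  {j: False, u: False}
  {j: True, u: True}


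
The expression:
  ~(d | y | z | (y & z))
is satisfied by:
  {d: False, y: False, z: False}


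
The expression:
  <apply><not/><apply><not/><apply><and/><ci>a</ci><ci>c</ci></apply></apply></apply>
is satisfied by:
  {a: True, c: True}


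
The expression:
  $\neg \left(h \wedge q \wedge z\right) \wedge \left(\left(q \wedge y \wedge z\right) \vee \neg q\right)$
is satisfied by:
  {y: True, z: True, h: False, q: False}
  {y: True, z: False, h: False, q: False}
  {z: True, y: False, h: False, q: False}
  {y: False, z: False, h: False, q: False}
  {y: True, h: True, z: True, q: False}
  {y: True, h: True, z: False, q: False}
  {h: True, z: True, y: False, q: False}
  {h: True, y: False, z: False, q: False}
  {y: True, q: True, h: False, z: True}


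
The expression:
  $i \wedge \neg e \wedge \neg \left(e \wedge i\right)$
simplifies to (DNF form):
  $i \wedge \neg e$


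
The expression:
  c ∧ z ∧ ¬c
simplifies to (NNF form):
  False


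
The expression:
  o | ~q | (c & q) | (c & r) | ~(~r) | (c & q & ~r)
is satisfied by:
  {r: True, c: True, o: True, q: False}
  {r: True, c: True, q: False, o: False}
  {r: True, o: True, q: False, c: False}
  {r: True, q: False, o: False, c: False}
  {c: True, o: True, q: False, r: False}
  {c: True, q: False, o: False, r: False}
  {o: True, c: False, q: False, r: False}
  {c: False, q: False, o: False, r: False}
  {c: True, r: True, q: True, o: True}
  {c: True, r: True, q: True, o: False}
  {r: True, q: True, o: True, c: False}
  {r: True, q: True, c: False, o: False}
  {o: True, q: True, c: True, r: False}
  {q: True, c: True, r: False, o: False}
  {q: True, o: True, r: False, c: False}


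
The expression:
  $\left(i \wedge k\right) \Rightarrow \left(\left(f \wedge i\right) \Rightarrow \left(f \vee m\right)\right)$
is always true.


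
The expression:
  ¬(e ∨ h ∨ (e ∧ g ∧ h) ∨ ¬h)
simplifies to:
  False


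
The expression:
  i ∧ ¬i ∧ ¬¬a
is never true.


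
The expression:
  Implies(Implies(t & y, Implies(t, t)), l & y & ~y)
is never true.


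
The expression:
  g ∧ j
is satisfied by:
  {j: True, g: True}


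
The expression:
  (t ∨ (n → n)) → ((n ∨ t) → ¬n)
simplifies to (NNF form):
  ¬n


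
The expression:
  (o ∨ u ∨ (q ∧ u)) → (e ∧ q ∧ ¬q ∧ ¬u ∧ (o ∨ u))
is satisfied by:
  {u: False, o: False}


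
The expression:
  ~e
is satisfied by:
  {e: False}


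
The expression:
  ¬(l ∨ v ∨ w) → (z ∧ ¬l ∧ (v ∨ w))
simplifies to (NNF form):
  l ∨ v ∨ w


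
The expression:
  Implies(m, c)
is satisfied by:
  {c: True, m: False}
  {m: False, c: False}
  {m: True, c: True}


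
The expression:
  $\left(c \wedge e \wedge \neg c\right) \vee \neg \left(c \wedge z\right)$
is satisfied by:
  {c: False, z: False}
  {z: True, c: False}
  {c: True, z: False}


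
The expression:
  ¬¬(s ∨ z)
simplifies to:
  s ∨ z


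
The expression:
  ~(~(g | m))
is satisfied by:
  {m: True, g: True}
  {m: True, g: False}
  {g: True, m: False}


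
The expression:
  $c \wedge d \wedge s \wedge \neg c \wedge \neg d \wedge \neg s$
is never true.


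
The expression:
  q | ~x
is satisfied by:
  {q: True, x: False}
  {x: False, q: False}
  {x: True, q: True}


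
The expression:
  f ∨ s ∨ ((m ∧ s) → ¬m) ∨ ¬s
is always true.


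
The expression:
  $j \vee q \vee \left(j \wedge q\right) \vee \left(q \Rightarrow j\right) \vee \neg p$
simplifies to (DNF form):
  $\text{True}$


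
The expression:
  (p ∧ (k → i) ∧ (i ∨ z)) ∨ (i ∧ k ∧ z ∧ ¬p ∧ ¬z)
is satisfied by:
  {p: True, i: True, z: True, k: False}
  {p: True, i: True, z: False, k: False}
  {p: True, i: True, k: True, z: True}
  {p: True, i: True, k: True, z: False}
  {p: True, z: True, k: False, i: False}


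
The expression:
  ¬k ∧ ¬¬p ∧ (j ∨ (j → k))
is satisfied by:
  {p: True, k: False}


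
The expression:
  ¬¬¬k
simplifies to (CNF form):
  ¬k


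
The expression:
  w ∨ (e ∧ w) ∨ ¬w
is always true.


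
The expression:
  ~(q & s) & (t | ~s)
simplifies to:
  ~s | (t & ~q)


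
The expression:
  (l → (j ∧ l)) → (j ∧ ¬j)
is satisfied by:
  {l: True, j: False}


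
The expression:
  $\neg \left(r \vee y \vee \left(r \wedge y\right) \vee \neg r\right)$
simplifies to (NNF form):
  $\text{False}$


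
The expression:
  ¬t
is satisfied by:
  {t: False}


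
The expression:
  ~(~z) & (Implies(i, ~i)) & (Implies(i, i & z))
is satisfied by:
  {z: True, i: False}


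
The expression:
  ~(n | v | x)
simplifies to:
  ~n & ~v & ~x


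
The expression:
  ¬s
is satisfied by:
  {s: False}


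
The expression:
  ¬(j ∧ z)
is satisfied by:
  {z: False, j: False}
  {j: True, z: False}
  {z: True, j: False}


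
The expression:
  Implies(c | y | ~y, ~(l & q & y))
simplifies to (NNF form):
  ~l | ~q | ~y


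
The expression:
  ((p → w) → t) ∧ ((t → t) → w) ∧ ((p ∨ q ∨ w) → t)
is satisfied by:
  {t: True, w: True}


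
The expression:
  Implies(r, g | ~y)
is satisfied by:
  {g: True, y: False, r: False}
  {g: False, y: False, r: False}
  {r: True, g: True, y: False}
  {r: True, g: False, y: False}
  {y: True, g: True, r: False}
  {y: True, g: False, r: False}
  {y: True, r: True, g: True}


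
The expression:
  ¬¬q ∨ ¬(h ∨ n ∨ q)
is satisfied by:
  {q: True, h: False, n: False}
  {n: True, q: True, h: False}
  {q: True, h: True, n: False}
  {n: True, q: True, h: True}
  {n: False, h: False, q: False}


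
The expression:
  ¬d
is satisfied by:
  {d: False}


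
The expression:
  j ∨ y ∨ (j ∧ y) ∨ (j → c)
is always true.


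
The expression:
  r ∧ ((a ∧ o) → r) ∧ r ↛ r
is never true.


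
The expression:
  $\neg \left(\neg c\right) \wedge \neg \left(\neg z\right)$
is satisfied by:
  {c: True, z: True}


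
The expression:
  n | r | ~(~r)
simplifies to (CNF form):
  n | r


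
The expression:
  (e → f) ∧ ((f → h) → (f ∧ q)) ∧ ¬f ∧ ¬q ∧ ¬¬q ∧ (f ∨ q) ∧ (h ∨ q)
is never true.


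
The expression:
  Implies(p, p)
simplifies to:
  True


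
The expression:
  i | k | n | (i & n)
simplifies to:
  i | k | n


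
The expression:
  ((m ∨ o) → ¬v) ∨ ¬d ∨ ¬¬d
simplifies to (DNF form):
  True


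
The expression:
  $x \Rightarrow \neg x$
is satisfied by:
  {x: False}


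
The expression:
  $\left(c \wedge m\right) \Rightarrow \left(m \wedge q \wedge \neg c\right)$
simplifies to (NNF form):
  $\neg c \vee \neg m$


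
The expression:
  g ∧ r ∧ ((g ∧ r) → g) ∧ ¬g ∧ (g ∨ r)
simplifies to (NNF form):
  False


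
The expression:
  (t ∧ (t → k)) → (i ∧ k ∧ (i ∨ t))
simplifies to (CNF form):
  i ∨ ¬k ∨ ¬t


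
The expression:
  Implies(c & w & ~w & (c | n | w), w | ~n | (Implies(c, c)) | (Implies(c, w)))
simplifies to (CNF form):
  True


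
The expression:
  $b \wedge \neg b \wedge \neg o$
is never true.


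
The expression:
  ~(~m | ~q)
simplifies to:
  m & q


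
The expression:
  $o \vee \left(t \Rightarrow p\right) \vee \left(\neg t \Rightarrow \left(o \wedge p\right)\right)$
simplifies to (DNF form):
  $\text{True}$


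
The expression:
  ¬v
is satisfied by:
  {v: False}


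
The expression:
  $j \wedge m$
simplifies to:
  $j \wedge m$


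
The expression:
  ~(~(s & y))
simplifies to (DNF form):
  s & y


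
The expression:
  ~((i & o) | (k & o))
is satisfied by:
  {i: False, o: False, k: False}
  {k: True, i: False, o: False}
  {i: True, k: False, o: False}
  {k: True, i: True, o: False}
  {o: True, k: False, i: False}


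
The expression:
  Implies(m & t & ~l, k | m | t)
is always true.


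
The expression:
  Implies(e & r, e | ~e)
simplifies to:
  True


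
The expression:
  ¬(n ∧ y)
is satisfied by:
  {y: False, n: False}
  {n: True, y: False}
  {y: True, n: False}


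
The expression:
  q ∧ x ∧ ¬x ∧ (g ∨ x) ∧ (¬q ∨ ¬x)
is never true.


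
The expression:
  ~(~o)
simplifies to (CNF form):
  o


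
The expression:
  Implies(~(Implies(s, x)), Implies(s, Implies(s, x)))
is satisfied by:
  {x: True, s: False}
  {s: False, x: False}
  {s: True, x: True}


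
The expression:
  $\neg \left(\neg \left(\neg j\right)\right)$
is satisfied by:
  {j: False}


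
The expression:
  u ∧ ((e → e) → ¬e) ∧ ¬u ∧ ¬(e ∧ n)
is never true.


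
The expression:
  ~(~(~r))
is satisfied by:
  {r: False}


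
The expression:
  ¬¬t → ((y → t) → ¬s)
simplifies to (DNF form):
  ¬s ∨ ¬t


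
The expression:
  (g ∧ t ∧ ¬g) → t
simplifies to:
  True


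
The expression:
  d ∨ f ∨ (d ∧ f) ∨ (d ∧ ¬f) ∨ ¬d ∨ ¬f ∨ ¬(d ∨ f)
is always true.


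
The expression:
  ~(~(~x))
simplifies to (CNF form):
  ~x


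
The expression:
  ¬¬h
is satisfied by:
  {h: True}


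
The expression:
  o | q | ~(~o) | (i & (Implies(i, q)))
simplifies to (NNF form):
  o | q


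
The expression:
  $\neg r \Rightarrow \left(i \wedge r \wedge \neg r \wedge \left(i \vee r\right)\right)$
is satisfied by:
  {r: True}


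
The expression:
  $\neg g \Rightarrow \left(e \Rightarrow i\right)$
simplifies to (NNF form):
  $g \vee i \vee \neg e$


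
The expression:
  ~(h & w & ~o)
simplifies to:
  o | ~h | ~w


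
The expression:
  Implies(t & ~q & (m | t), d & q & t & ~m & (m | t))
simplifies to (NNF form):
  q | ~t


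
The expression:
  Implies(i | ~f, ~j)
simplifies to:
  ~j | (f & ~i)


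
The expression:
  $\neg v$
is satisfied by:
  {v: False}


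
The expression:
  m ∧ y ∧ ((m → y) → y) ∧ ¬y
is never true.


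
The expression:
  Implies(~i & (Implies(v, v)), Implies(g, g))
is always true.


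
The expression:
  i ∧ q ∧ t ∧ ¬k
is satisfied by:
  {t: True, q: True, i: True, k: False}


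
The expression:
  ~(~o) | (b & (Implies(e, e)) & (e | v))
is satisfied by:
  {v: True, o: True, e: True, b: True}
  {v: True, o: True, b: True, e: False}
  {o: True, e: True, b: True, v: False}
  {o: True, b: True, e: False, v: False}
  {o: True, e: True, v: True, b: False}
  {o: True, v: True, b: False, e: False}
  {o: True, e: True, b: False, v: False}
  {o: True, b: False, e: False, v: False}
  {v: True, b: True, e: True, o: False}
  {v: True, b: True, e: False, o: False}
  {b: True, e: True, v: False, o: False}


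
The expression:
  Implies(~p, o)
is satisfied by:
  {o: True, p: True}
  {o: True, p: False}
  {p: True, o: False}


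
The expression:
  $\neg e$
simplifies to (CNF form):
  $\neg e$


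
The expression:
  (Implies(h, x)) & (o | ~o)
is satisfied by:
  {x: True, h: False}
  {h: False, x: False}
  {h: True, x: True}


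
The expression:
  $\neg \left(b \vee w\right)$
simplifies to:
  $\neg b \wedge \neg w$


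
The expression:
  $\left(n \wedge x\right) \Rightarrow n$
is always true.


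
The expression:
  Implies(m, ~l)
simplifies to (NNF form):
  ~l | ~m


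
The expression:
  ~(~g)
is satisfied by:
  {g: True}


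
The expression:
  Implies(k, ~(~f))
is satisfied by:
  {f: True, k: False}
  {k: False, f: False}
  {k: True, f: True}


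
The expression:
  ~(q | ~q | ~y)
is never true.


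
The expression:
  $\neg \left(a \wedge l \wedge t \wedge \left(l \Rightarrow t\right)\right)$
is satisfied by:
  {l: False, t: False, a: False}
  {a: True, l: False, t: False}
  {t: True, l: False, a: False}
  {a: True, t: True, l: False}
  {l: True, a: False, t: False}
  {a: True, l: True, t: False}
  {t: True, l: True, a: False}


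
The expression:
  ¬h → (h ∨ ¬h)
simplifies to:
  True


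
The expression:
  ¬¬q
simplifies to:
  q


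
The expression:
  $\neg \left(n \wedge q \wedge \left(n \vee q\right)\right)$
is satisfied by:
  {q: False, n: False}
  {n: True, q: False}
  {q: True, n: False}


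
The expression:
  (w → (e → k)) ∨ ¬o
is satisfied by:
  {k: True, w: False, e: False, o: False}
  {k: False, w: False, e: False, o: False}
  {k: True, o: True, w: False, e: False}
  {o: True, k: False, w: False, e: False}
  {k: True, e: True, o: False, w: False}
  {e: True, o: False, w: False, k: False}
  {k: True, o: True, e: True, w: False}
  {o: True, e: True, k: False, w: False}
  {k: True, w: True, o: False, e: False}
  {w: True, o: False, e: False, k: False}
  {k: True, o: True, w: True, e: False}
  {o: True, w: True, k: False, e: False}
  {k: True, e: True, w: True, o: False}
  {e: True, w: True, o: False, k: False}
  {k: True, o: True, e: True, w: True}


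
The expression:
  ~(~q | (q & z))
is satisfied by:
  {q: True, z: False}


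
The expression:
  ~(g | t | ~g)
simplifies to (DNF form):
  False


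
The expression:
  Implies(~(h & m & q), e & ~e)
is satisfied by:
  {h: True, m: True, q: True}


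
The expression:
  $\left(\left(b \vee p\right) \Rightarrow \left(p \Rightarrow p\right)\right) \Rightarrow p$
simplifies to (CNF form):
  $p$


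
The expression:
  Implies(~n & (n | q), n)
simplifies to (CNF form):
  n | ~q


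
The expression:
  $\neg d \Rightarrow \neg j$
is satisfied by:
  {d: True, j: False}
  {j: False, d: False}
  {j: True, d: True}


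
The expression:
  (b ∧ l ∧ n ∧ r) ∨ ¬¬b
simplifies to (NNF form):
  b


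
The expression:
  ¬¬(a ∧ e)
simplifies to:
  a ∧ e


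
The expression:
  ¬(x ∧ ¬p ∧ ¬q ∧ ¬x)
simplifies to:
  True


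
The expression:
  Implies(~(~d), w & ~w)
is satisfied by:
  {d: False}


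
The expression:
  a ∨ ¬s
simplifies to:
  a ∨ ¬s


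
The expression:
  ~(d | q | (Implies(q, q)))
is never true.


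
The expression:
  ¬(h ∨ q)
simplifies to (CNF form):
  ¬h ∧ ¬q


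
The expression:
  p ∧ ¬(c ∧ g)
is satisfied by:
  {p: True, g: False, c: False}
  {p: True, c: True, g: False}
  {p: True, g: True, c: False}


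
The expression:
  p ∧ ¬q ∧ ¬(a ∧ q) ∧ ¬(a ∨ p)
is never true.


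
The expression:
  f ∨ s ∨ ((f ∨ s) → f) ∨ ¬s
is always true.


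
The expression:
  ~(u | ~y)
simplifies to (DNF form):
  y & ~u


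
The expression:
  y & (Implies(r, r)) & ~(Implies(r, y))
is never true.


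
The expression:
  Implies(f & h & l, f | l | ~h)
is always true.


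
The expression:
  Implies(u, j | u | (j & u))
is always true.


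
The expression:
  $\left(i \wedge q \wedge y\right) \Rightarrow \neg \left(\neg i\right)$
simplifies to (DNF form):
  $\text{True}$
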